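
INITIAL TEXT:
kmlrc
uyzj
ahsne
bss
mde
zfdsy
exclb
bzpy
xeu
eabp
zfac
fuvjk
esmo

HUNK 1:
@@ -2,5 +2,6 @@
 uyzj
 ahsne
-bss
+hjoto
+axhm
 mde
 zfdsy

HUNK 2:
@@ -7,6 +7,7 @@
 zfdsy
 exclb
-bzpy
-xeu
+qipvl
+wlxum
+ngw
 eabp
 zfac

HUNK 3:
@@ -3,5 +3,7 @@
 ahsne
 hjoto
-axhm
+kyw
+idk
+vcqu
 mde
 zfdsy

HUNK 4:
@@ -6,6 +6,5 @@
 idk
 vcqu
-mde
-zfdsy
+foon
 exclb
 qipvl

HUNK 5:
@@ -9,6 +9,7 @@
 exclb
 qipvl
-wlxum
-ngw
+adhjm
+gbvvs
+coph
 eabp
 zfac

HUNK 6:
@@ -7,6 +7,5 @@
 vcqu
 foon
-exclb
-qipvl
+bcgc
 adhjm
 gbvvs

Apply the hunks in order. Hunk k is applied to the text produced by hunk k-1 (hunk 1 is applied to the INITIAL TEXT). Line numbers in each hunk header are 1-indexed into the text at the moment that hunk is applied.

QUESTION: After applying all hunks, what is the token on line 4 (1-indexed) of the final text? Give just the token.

Hunk 1: at line 2 remove [bss] add [hjoto,axhm] -> 14 lines: kmlrc uyzj ahsne hjoto axhm mde zfdsy exclb bzpy xeu eabp zfac fuvjk esmo
Hunk 2: at line 7 remove [bzpy,xeu] add [qipvl,wlxum,ngw] -> 15 lines: kmlrc uyzj ahsne hjoto axhm mde zfdsy exclb qipvl wlxum ngw eabp zfac fuvjk esmo
Hunk 3: at line 3 remove [axhm] add [kyw,idk,vcqu] -> 17 lines: kmlrc uyzj ahsne hjoto kyw idk vcqu mde zfdsy exclb qipvl wlxum ngw eabp zfac fuvjk esmo
Hunk 4: at line 6 remove [mde,zfdsy] add [foon] -> 16 lines: kmlrc uyzj ahsne hjoto kyw idk vcqu foon exclb qipvl wlxum ngw eabp zfac fuvjk esmo
Hunk 5: at line 9 remove [wlxum,ngw] add [adhjm,gbvvs,coph] -> 17 lines: kmlrc uyzj ahsne hjoto kyw idk vcqu foon exclb qipvl adhjm gbvvs coph eabp zfac fuvjk esmo
Hunk 6: at line 7 remove [exclb,qipvl] add [bcgc] -> 16 lines: kmlrc uyzj ahsne hjoto kyw idk vcqu foon bcgc adhjm gbvvs coph eabp zfac fuvjk esmo
Final line 4: hjoto

Answer: hjoto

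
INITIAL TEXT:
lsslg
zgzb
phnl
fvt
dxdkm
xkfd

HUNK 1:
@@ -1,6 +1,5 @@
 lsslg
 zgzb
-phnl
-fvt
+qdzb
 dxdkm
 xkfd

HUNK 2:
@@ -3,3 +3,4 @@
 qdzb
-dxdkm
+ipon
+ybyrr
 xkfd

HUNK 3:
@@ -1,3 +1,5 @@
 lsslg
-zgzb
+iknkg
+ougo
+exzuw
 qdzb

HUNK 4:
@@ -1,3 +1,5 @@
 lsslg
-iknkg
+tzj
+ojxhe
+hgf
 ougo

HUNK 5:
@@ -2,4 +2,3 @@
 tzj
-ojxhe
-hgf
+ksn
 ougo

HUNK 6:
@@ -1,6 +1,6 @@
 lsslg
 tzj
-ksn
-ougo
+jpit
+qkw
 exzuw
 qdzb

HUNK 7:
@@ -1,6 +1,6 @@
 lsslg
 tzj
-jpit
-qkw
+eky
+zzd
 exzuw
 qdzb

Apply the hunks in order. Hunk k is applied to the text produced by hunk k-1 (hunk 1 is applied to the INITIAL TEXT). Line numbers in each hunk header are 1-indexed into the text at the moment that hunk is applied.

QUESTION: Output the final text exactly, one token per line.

Answer: lsslg
tzj
eky
zzd
exzuw
qdzb
ipon
ybyrr
xkfd

Derivation:
Hunk 1: at line 1 remove [phnl,fvt] add [qdzb] -> 5 lines: lsslg zgzb qdzb dxdkm xkfd
Hunk 2: at line 3 remove [dxdkm] add [ipon,ybyrr] -> 6 lines: lsslg zgzb qdzb ipon ybyrr xkfd
Hunk 3: at line 1 remove [zgzb] add [iknkg,ougo,exzuw] -> 8 lines: lsslg iknkg ougo exzuw qdzb ipon ybyrr xkfd
Hunk 4: at line 1 remove [iknkg] add [tzj,ojxhe,hgf] -> 10 lines: lsslg tzj ojxhe hgf ougo exzuw qdzb ipon ybyrr xkfd
Hunk 5: at line 2 remove [ojxhe,hgf] add [ksn] -> 9 lines: lsslg tzj ksn ougo exzuw qdzb ipon ybyrr xkfd
Hunk 6: at line 1 remove [ksn,ougo] add [jpit,qkw] -> 9 lines: lsslg tzj jpit qkw exzuw qdzb ipon ybyrr xkfd
Hunk 7: at line 1 remove [jpit,qkw] add [eky,zzd] -> 9 lines: lsslg tzj eky zzd exzuw qdzb ipon ybyrr xkfd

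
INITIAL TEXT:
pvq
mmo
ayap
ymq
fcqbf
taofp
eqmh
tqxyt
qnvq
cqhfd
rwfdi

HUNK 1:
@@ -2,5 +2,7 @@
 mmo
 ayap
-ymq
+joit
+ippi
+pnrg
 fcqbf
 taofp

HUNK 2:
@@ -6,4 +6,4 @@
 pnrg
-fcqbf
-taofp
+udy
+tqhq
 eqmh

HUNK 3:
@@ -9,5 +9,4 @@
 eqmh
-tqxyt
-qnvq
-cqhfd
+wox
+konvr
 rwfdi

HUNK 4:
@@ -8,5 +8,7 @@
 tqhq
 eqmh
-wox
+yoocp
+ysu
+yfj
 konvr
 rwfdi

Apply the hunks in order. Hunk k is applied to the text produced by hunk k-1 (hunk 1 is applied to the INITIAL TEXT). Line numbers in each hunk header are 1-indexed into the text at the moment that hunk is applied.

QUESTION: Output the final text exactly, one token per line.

Hunk 1: at line 2 remove [ymq] add [joit,ippi,pnrg] -> 13 lines: pvq mmo ayap joit ippi pnrg fcqbf taofp eqmh tqxyt qnvq cqhfd rwfdi
Hunk 2: at line 6 remove [fcqbf,taofp] add [udy,tqhq] -> 13 lines: pvq mmo ayap joit ippi pnrg udy tqhq eqmh tqxyt qnvq cqhfd rwfdi
Hunk 3: at line 9 remove [tqxyt,qnvq,cqhfd] add [wox,konvr] -> 12 lines: pvq mmo ayap joit ippi pnrg udy tqhq eqmh wox konvr rwfdi
Hunk 4: at line 8 remove [wox] add [yoocp,ysu,yfj] -> 14 lines: pvq mmo ayap joit ippi pnrg udy tqhq eqmh yoocp ysu yfj konvr rwfdi

Answer: pvq
mmo
ayap
joit
ippi
pnrg
udy
tqhq
eqmh
yoocp
ysu
yfj
konvr
rwfdi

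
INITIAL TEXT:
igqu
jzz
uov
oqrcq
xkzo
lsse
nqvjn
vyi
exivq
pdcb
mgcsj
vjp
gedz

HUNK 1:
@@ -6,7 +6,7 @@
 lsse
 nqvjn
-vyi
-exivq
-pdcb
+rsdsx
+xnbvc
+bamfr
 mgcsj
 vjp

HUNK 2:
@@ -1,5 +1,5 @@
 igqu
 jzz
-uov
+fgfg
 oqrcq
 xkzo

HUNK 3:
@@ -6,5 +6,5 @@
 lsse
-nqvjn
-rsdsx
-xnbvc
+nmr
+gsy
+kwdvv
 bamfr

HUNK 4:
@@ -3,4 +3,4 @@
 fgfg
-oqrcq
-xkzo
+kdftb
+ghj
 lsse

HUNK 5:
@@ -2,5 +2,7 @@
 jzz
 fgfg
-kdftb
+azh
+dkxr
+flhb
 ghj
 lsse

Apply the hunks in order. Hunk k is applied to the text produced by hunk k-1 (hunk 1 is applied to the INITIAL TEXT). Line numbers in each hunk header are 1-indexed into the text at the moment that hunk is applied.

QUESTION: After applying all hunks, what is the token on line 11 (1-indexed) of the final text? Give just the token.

Hunk 1: at line 6 remove [vyi,exivq,pdcb] add [rsdsx,xnbvc,bamfr] -> 13 lines: igqu jzz uov oqrcq xkzo lsse nqvjn rsdsx xnbvc bamfr mgcsj vjp gedz
Hunk 2: at line 1 remove [uov] add [fgfg] -> 13 lines: igqu jzz fgfg oqrcq xkzo lsse nqvjn rsdsx xnbvc bamfr mgcsj vjp gedz
Hunk 3: at line 6 remove [nqvjn,rsdsx,xnbvc] add [nmr,gsy,kwdvv] -> 13 lines: igqu jzz fgfg oqrcq xkzo lsse nmr gsy kwdvv bamfr mgcsj vjp gedz
Hunk 4: at line 3 remove [oqrcq,xkzo] add [kdftb,ghj] -> 13 lines: igqu jzz fgfg kdftb ghj lsse nmr gsy kwdvv bamfr mgcsj vjp gedz
Hunk 5: at line 2 remove [kdftb] add [azh,dkxr,flhb] -> 15 lines: igqu jzz fgfg azh dkxr flhb ghj lsse nmr gsy kwdvv bamfr mgcsj vjp gedz
Final line 11: kwdvv

Answer: kwdvv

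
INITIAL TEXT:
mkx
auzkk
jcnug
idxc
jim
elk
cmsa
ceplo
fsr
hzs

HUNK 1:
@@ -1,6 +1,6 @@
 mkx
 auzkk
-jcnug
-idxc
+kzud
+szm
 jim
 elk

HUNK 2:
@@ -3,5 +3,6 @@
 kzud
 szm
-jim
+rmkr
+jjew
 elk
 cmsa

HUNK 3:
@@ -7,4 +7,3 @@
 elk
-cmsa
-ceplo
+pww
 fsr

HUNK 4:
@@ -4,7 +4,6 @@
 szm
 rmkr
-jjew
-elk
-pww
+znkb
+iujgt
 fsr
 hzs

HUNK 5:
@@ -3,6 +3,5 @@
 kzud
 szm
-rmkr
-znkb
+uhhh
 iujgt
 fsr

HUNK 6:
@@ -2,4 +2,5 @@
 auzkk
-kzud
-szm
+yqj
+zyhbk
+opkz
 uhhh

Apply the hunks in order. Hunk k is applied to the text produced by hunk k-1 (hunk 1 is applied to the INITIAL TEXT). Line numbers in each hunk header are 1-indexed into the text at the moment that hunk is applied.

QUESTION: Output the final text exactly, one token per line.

Hunk 1: at line 1 remove [jcnug,idxc] add [kzud,szm] -> 10 lines: mkx auzkk kzud szm jim elk cmsa ceplo fsr hzs
Hunk 2: at line 3 remove [jim] add [rmkr,jjew] -> 11 lines: mkx auzkk kzud szm rmkr jjew elk cmsa ceplo fsr hzs
Hunk 3: at line 7 remove [cmsa,ceplo] add [pww] -> 10 lines: mkx auzkk kzud szm rmkr jjew elk pww fsr hzs
Hunk 4: at line 4 remove [jjew,elk,pww] add [znkb,iujgt] -> 9 lines: mkx auzkk kzud szm rmkr znkb iujgt fsr hzs
Hunk 5: at line 3 remove [rmkr,znkb] add [uhhh] -> 8 lines: mkx auzkk kzud szm uhhh iujgt fsr hzs
Hunk 6: at line 2 remove [kzud,szm] add [yqj,zyhbk,opkz] -> 9 lines: mkx auzkk yqj zyhbk opkz uhhh iujgt fsr hzs

Answer: mkx
auzkk
yqj
zyhbk
opkz
uhhh
iujgt
fsr
hzs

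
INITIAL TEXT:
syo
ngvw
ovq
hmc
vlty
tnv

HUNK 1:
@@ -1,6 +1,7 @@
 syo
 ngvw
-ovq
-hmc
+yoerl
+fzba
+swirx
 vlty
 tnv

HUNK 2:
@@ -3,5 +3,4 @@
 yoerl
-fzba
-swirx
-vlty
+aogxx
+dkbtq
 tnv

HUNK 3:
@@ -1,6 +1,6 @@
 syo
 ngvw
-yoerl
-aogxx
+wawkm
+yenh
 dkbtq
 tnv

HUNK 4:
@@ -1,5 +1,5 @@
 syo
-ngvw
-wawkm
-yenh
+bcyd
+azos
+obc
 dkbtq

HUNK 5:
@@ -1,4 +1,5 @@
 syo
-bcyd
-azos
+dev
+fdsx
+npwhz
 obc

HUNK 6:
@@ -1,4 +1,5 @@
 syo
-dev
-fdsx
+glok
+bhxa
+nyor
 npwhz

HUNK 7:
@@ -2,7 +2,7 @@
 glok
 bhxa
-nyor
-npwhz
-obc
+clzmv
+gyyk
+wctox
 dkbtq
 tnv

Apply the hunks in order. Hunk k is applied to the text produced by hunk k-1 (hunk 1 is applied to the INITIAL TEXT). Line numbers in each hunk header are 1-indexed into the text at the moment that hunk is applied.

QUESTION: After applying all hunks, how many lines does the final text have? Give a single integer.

Answer: 8

Derivation:
Hunk 1: at line 1 remove [ovq,hmc] add [yoerl,fzba,swirx] -> 7 lines: syo ngvw yoerl fzba swirx vlty tnv
Hunk 2: at line 3 remove [fzba,swirx,vlty] add [aogxx,dkbtq] -> 6 lines: syo ngvw yoerl aogxx dkbtq tnv
Hunk 3: at line 1 remove [yoerl,aogxx] add [wawkm,yenh] -> 6 lines: syo ngvw wawkm yenh dkbtq tnv
Hunk 4: at line 1 remove [ngvw,wawkm,yenh] add [bcyd,azos,obc] -> 6 lines: syo bcyd azos obc dkbtq tnv
Hunk 5: at line 1 remove [bcyd,azos] add [dev,fdsx,npwhz] -> 7 lines: syo dev fdsx npwhz obc dkbtq tnv
Hunk 6: at line 1 remove [dev,fdsx] add [glok,bhxa,nyor] -> 8 lines: syo glok bhxa nyor npwhz obc dkbtq tnv
Hunk 7: at line 2 remove [nyor,npwhz,obc] add [clzmv,gyyk,wctox] -> 8 lines: syo glok bhxa clzmv gyyk wctox dkbtq tnv
Final line count: 8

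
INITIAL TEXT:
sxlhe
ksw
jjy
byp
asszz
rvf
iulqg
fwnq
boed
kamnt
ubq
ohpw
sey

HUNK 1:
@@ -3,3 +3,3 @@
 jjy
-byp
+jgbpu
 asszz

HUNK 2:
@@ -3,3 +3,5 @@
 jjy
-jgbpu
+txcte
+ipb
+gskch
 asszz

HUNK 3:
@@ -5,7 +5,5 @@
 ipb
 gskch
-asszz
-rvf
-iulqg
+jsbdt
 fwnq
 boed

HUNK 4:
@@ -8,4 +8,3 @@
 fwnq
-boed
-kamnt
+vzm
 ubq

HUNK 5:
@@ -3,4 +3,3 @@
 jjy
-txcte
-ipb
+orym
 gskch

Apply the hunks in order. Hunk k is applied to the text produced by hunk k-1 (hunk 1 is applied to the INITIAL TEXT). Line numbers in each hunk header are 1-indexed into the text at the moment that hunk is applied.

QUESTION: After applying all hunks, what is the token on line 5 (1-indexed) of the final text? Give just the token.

Answer: gskch

Derivation:
Hunk 1: at line 3 remove [byp] add [jgbpu] -> 13 lines: sxlhe ksw jjy jgbpu asszz rvf iulqg fwnq boed kamnt ubq ohpw sey
Hunk 2: at line 3 remove [jgbpu] add [txcte,ipb,gskch] -> 15 lines: sxlhe ksw jjy txcte ipb gskch asszz rvf iulqg fwnq boed kamnt ubq ohpw sey
Hunk 3: at line 5 remove [asszz,rvf,iulqg] add [jsbdt] -> 13 lines: sxlhe ksw jjy txcte ipb gskch jsbdt fwnq boed kamnt ubq ohpw sey
Hunk 4: at line 8 remove [boed,kamnt] add [vzm] -> 12 lines: sxlhe ksw jjy txcte ipb gskch jsbdt fwnq vzm ubq ohpw sey
Hunk 5: at line 3 remove [txcte,ipb] add [orym] -> 11 lines: sxlhe ksw jjy orym gskch jsbdt fwnq vzm ubq ohpw sey
Final line 5: gskch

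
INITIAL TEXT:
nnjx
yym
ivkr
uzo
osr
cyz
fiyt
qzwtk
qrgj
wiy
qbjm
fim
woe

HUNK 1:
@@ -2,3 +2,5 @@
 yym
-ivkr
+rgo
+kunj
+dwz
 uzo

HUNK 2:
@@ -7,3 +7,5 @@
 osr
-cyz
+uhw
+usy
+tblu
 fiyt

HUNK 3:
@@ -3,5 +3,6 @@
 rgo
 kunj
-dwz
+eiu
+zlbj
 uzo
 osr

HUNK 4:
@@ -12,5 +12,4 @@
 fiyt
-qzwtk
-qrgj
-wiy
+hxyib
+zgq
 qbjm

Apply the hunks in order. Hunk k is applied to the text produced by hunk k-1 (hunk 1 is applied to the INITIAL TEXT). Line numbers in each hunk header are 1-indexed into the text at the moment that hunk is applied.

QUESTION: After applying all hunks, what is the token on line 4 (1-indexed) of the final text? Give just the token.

Answer: kunj

Derivation:
Hunk 1: at line 2 remove [ivkr] add [rgo,kunj,dwz] -> 15 lines: nnjx yym rgo kunj dwz uzo osr cyz fiyt qzwtk qrgj wiy qbjm fim woe
Hunk 2: at line 7 remove [cyz] add [uhw,usy,tblu] -> 17 lines: nnjx yym rgo kunj dwz uzo osr uhw usy tblu fiyt qzwtk qrgj wiy qbjm fim woe
Hunk 3: at line 3 remove [dwz] add [eiu,zlbj] -> 18 lines: nnjx yym rgo kunj eiu zlbj uzo osr uhw usy tblu fiyt qzwtk qrgj wiy qbjm fim woe
Hunk 4: at line 12 remove [qzwtk,qrgj,wiy] add [hxyib,zgq] -> 17 lines: nnjx yym rgo kunj eiu zlbj uzo osr uhw usy tblu fiyt hxyib zgq qbjm fim woe
Final line 4: kunj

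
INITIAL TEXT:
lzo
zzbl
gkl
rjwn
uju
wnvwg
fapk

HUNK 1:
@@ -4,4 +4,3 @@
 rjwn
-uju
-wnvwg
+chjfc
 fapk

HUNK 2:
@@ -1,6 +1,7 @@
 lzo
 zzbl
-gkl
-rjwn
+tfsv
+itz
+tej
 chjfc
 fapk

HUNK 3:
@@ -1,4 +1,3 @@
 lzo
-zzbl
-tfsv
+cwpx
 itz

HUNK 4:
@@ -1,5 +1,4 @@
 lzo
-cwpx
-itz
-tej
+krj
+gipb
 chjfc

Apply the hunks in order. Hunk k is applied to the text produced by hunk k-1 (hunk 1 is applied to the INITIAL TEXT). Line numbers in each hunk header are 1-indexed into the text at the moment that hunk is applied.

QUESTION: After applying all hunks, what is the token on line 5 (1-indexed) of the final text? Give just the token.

Answer: fapk

Derivation:
Hunk 1: at line 4 remove [uju,wnvwg] add [chjfc] -> 6 lines: lzo zzbl gkl rjwn chjfc fapk
Hunk 2: at line 1 remove [gkl,rjwn] add [tfsv,itz,tej] -> 7 lines: lzo zzbl tfsv itz tej chjfc fapk
Hunk 3: at line 1 remove [zzbl,tfsv] add [cwpx] -> 6 lines: lzo cwpx itz tej chjfc fapk
Hunk 4: at line 1 remove [cwpx,itz,tej] add [krj,gipb] -> 5 lines: lzo krj gipb chjfc fapk
Final line 5: fapk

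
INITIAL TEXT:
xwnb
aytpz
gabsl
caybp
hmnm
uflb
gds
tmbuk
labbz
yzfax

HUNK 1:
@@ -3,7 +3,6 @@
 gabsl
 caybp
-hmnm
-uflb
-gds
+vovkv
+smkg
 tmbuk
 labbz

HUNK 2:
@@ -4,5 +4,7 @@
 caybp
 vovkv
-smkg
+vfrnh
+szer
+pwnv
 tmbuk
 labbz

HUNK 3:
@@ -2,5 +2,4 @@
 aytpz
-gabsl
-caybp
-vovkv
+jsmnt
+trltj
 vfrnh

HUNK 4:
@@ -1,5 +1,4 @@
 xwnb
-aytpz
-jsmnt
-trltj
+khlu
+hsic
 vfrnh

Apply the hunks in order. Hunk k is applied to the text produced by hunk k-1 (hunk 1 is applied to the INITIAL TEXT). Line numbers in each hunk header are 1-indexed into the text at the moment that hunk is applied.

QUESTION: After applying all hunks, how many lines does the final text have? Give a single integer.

Hunk 1: at line 3 remove [hmnm,uflb,gds] add [vovkv,smkg] -> 9 lines: xwnb aytpz gabsl caybp vovkv smkg tmbuk labbz yzfax
Hunk 2: at line 4 remove [smkg] add [vfrnh,szer,pwnv] -> 11 lines: xwnb aytpz gabsl caybp vovkv vfrnh szer pwnv tmbuk labbz yzfax
Hunk 3: at line 2 remove [gabsl,caybp,vovkv] add [jsmnt,trltj] -> 10 lines: xwnb aytpz jsmnt trltj vfrnh szer pwnv tmbuk labbz yzfax
Hunk 4: at line 1 remove [aytpz,jsmnt,trltj] add [khlu,hsic] -> 9 lines: xwnb khlu hsic vfrnh szer pwnv tmbuk labbz yzfax
Final line count: 9

Answer: 9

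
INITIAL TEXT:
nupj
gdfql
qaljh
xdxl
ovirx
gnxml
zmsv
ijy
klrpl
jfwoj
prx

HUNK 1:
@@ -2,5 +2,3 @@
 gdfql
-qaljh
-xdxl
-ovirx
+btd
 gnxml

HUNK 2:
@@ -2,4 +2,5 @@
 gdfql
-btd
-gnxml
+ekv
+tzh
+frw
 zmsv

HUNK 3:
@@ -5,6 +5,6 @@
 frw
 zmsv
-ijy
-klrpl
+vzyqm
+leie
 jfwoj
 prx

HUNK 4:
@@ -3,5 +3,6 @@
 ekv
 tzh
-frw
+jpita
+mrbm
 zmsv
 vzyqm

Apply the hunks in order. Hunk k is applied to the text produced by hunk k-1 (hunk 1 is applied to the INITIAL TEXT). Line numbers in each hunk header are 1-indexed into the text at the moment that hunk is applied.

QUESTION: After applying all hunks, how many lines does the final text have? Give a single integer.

Hunk 1: at line 2 remove [qaljh,xdxl,ovirx] add [btd] -> 9 lines: nupj gdfql btd gnxml zmsv ijy klrpl jfwoj prx
Hunk 2: at line 2 remove [btd,gnxml] add [ekv,tzh,frw] -> 10 lines: nupj gdfql ekv tzh frw zmsv ijy klrpl jfwoj prx
Hunk 3: at line 5 remove [ijy,klrpl] add [vzyqm,leie] -> 10 lines: nupj gdfql ekv tzh frw zmsv vzyqm leie jfwoj prx
Hunk 4: at line 3 remove [frw] add [jpita,mrbm] -> 11 lines: nupj gdfql ekv tzh jpita mrbm zmsv vzyqm leie jfwoj prx
Final line count: 11

Answer: 11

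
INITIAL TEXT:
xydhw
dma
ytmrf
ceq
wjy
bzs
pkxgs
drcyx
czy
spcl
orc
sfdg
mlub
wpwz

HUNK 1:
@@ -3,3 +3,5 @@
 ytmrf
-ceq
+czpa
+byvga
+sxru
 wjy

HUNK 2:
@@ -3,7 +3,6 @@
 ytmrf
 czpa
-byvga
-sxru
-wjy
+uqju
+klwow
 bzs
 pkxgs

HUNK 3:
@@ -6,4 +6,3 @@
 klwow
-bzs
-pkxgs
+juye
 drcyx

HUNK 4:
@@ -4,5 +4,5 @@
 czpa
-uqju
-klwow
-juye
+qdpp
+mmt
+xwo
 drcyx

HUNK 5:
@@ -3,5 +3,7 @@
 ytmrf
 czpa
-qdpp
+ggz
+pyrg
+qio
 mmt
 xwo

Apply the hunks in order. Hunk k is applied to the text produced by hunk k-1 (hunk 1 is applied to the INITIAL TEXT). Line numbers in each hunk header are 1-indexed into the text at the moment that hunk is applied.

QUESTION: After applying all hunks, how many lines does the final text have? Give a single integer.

Answer: 16

Derivation:
Hunk 1: at line 3 remove [ceq] add [czpa,byvga,sxru] -> 16 lines: xydhw dma ytmrf czpa byvga sxru wjy bzs pkxgs drcyx czy spcl orc sfdg mlub wpwz
Hunk 2: at line 3 remove [byvga,sxru,wjy] add [uqju,klwow] -> 15 lines: xydhw dma ytmrf czpa uqju klwow bzs pkxgs drcyx czy spcl orc sfdg mlub wpwz
Hunk 3: at line 6 remove [bzs,pkxgs] add [juye] -> 14 lines: xydhw dma ytmrf czpa uqju klwow juye drcyx czy spcl orc sfdg mlub wpwz
Hunk 4: at line 4 remove [uqju,klwow,juye] add [qdpp,mmt,xwo] -> 14 lines: xydhw dma ytmrf czpa qdpp mmt xwo drcyx czy spcl orc sfdg mlub wpwz
Hunk 5: at line 3 remove [qdpp] add [ggz,pyrg,qio] -> 16 lines: xydhw dma ytmrf czpa ggz pyrg qio mmt xwo drcyx czy spcl orc sfdg mlub wpwz
Final line count: 16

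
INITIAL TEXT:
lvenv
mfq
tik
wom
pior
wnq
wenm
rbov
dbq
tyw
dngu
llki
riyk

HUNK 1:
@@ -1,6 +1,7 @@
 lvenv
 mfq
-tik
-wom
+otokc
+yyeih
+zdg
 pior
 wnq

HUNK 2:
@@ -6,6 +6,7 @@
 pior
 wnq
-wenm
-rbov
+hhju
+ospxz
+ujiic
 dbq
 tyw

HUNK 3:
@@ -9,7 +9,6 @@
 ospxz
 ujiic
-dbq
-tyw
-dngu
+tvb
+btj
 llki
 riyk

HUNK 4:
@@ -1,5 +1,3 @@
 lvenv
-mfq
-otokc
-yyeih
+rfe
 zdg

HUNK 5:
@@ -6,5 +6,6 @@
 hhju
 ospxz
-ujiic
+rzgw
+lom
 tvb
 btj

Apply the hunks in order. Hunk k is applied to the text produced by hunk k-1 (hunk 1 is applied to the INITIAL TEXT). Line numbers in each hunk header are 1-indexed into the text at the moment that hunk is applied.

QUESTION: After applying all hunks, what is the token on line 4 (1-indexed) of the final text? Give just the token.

Answer: pior

Derivation:
Hunk 1: at line 1 remove [tik,wom] add [otokc,yyeih,zdg] -> 14 lines: lvenv mfq otokc yyeih zdg pior wnq wenm rbov dbq tyw dngu llki riyk
Hunk 2: at line 6 remove [wenm,rbov] add [hhju,ospxz,ujiic] -> 15 lines: lvenv mfq otokc yyeih zdg pior wnq hhju ospxz ujiic dbq tyw dngu llki riyk
Hunk 3: at line 9 remove [dbq,tyw,dngu] add [tvb,btj] -> 14 lines: lvenv mfq otokc yyeih zdg pior wnq hhju ospxz ujiic tvb btj llki riyk
Hunk 4: at line 1 remove [mfq,otokc,yyeih] add [rfe] -> 12 lines: lvenv rfe zdg pior wnq hhju ospxz ujiic tvb btj llki riyk
Hunk 5: at line 6 remove [ujiic] add [rzgw,lom] -> 13 lines: lvenv rfe zdg pior wnq hhju ospxz rzgw lom tvb btj llki riyk
Final line 4: pior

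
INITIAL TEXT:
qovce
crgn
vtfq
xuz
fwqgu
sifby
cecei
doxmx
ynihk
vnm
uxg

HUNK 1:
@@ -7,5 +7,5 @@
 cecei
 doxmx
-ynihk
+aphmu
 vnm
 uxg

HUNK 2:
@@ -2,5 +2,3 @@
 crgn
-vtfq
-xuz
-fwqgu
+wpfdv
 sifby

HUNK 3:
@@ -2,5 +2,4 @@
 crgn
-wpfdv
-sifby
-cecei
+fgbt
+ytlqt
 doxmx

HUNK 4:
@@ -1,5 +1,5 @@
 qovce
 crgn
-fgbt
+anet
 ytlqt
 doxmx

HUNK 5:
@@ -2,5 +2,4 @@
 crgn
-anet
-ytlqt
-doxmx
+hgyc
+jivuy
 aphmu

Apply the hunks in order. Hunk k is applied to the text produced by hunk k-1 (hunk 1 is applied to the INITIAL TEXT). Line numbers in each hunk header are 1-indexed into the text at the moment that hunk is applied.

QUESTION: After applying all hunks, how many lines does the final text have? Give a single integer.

Hunk 1: at line 7 remove [ynihk] add [aphmu] -> 11 lines: qovce crgn vtfq xuz fwqgu sifby cecei doxmx aphmu vnm uxg
Hunk 2: at line 2 remove [vtfq,xuz,fwqgu] add [wpfdv] -> 9 lines: qovce crgn wpfdv sifby cecei doxmx aphmu vnm uxg
Hunk 3: at line 2 remove [wpfdv,sifby,cecei] add [fgbt,ytlqt] -> 8 lines: qovce crgn fgbt ytlqt doxmx aphmu vnm uxg
Hunk 4: at line 1 remove [fgbt] add [anet] -> 8 lines: qovce crgn anet ytlqt doxmx aphmu vnm uxg
Hunk 5: at line 2 remove [anet,ytlqt,doxmx] add [hgyc,jivuy] -> 7 lines: qovce crgn hgyc jivuy aphmu vnm uxg
Final line count: 7

Answer: 7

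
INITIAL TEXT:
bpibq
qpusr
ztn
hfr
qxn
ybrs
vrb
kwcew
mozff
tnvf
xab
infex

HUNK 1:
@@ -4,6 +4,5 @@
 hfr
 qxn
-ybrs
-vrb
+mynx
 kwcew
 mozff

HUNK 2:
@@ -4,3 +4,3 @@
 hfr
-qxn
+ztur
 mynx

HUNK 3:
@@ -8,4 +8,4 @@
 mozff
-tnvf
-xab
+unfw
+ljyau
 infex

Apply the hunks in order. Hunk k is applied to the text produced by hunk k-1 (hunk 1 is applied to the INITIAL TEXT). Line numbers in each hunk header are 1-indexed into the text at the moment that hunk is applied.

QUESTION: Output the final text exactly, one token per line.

Answer: bpibq
qpusr
ztn
hfr
ztur
mynx
kwcew
mozff
unfw
ljyau
infex

Derivation:
Hunk 1: at line 4 remove [ybrs,vrb] add [mynx] -> 11 lines: bpibq qpusr ztn hfr qxn mynx kwcew mozff tnvf xab infex
Hunk 2: at line 4 remove [qxn] add [ztur] -> 11 lines: bpibq qpusr ztn hfr ztur mynx kwcew mozff tnvf xab infex
Hunk 3: at line 8 remove [tnvf,xab] add [unfw,ljyau] -> 11 lines: bpibq qpusr ztn hfr ztur mynx kwcew mozff unfw ljyau infex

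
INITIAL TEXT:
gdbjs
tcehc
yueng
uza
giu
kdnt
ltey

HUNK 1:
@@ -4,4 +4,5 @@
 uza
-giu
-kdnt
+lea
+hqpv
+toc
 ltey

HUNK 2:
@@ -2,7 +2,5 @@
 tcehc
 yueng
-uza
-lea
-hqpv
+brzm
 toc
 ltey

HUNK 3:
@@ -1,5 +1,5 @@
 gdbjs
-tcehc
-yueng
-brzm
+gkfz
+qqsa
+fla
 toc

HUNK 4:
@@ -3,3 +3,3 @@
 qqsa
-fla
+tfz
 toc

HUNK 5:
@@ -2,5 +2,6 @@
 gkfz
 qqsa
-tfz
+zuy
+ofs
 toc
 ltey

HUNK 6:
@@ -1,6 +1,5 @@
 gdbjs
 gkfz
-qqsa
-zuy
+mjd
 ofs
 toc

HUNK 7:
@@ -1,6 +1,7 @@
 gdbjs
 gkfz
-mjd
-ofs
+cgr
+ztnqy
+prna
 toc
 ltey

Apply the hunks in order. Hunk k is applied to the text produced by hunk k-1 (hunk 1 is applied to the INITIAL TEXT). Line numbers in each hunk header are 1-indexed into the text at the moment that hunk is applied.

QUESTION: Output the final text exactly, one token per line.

Hunk 1: at line 4 remove [giu,kdnt] add [lea,hqpv,toc] -> 8 lines: gdbjs tcehc yueng uza lea hqpv toc ltey
Hunk 2: at line 2 remove [uza,lea,hqpv] add [brzm] -> 6 lines: gdbjs tcehc yueng brzm toc ltey
Hunk 3: at line 1 remove [tcehc,yueng,brzm] add [gkfz,qqsa,fla] -> 6 lines: gdbjs gkfz qqsa fla toc ltey
Hunk 4: at line 3 remove [fla] add [tfz] -> 6 lines: gdbjs gkfz qqsa tfz toc ltey
Hunk 5: at line 2 remove [tfz] add [zuy,ofs] -> 7 lines: gdbjs gkfz qqsa zuy ofs toc ltey
Hunk 6: at line 1 remove [qqsa,zuy] add [mjd] -> 6 lines: gdbjs gkfz mjd ofs toc ltey
Hunk 7: at line 1 remove [mjd,ofs] add [cgr,ztnqy,prna] -> 7 lines: gdbjs gkfz cgr ztnqy prna toc ltey

Answer: gdbjs
gkfz
cgr
ztnqy
prna
toc
ltey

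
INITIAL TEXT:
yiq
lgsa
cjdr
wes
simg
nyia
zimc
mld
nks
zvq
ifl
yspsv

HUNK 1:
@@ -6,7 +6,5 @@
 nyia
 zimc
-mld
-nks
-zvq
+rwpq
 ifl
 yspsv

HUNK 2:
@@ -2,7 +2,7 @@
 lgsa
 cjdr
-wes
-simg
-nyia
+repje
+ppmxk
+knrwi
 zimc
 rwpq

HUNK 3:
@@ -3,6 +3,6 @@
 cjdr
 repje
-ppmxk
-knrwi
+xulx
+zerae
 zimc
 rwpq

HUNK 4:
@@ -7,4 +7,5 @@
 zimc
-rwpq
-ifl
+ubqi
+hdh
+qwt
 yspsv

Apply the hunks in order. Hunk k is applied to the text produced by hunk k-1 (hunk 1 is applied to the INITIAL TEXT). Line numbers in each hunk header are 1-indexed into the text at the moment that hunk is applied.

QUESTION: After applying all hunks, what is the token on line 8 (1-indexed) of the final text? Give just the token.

Hunk 1: at line 6 remove [mld,nks,zvq] add [rwpq] -> 10 lines: yiq lgsa cjdr wes simg nyia zimc rwpq ifl yspsv
Hunk 2: at line 2 remove [wes,simg,nyia] add [repje,ppmxk,knrwi] -> 10 lines: yiq lgsa cjdr repje ppmxk knrwi zimc rwpq ifl yspsv
Hunk 3: at line 3 remove [ppmxk,knrwi] add [xulx,zerae] -> 10 lines: yiq lgsa cjdr repje xulx zerae zimc rwpq ifl yspsv
Hunk 4: at line 7 remove [rwpq,ifl] add [ubqi,hdh,qwt] -> 11 lines: yiq lgsa cjdr repje xulx zerae zimc ubqi hdh qwt yspsv
Final line 8: ubqi

Answer: ubqi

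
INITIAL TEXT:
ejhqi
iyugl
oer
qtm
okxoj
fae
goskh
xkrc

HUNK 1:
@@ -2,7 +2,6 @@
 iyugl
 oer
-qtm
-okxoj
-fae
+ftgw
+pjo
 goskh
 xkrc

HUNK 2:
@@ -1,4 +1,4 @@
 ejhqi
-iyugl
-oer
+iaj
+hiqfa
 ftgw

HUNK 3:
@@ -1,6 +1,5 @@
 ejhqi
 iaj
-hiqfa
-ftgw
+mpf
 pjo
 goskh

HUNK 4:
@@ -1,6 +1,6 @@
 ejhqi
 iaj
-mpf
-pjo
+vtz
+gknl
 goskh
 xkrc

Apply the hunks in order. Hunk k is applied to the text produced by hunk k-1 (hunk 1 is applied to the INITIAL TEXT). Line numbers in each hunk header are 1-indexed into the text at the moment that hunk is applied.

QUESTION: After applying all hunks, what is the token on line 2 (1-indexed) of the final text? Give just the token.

Answer: iaj

Derivation:
Hunk 1: at line 2 remove [qtm,okxoj,fae] add [ftgw,pjo] -> 7 lines: ejhqi iyugl oer ftgw pjo goskh xkrc
Hunk 2: at line 1 remove [iyugl,oer] add [iaj,hiqfa] -> 7 lines: ejhqi iaj hiqfa ftgw pjo goskh xkrc
Hunk 3: at line 1 remove [hiqfa,ftgw] add [mpf] -> 6 lines: ejhqi iaj mpf pjo goskh xkrc
Hunk 4: at line 1 remove [mpf,pjo] add [vtz,gknl] -> 6 lines: ejhqi iaj vtz gknl goskh xkrc
Final line 2: iaj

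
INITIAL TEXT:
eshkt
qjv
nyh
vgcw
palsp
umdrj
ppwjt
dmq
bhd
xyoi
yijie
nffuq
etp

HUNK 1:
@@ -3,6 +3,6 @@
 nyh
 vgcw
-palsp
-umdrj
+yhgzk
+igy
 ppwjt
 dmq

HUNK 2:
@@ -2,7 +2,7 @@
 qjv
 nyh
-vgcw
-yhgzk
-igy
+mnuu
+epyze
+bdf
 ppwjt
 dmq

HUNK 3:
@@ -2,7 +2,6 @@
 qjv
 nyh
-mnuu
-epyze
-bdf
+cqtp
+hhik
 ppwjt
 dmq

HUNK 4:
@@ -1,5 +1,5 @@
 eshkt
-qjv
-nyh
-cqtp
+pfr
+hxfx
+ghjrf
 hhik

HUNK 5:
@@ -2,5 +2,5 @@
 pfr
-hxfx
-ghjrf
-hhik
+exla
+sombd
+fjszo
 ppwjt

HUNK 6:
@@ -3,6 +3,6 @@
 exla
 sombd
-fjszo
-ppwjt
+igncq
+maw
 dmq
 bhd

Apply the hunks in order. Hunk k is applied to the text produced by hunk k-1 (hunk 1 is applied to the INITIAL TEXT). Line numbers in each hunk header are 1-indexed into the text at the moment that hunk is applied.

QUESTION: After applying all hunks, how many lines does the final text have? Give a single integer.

Answer: 12

Derivation:
Hunk 1: at line 3 remove [palsp,umdrj] add [yhgzk,igy] -> 13 lines: eshkt qjv nyh vgcw yhgzk igy ppwjt dmq bhd xyoi yijie nffuq etp
Hunk 2: at line 2 remove [vgcw,yhgzk,igy] add [mnuu,epyze,bdf] -> 13 lines: eshkt qjv nyh mnuu epyze bdf ppwjt dmq bhd xyoi yijie nffuq etp
Hunk 3: at line 2 remove [mnuu,epyze,bdf] add [cqtp,hhik] -> 12 lines: eshkt qjv nyh cqtp hhik ppwjt dmq bhd xyoi yijie nffuq etp
Hunk 4: at line 1 remove [qjv,nyh,cqtp] add [pfr,hxfx,ghjrf] -> 12 lines: eshkt pfr hxfx ghjrf hhik ppwjt dmq bhd xyoi yijie nffuq etp
Hunk 5: at line 2 remove [hxfx,ghjrf,hhik] add [exla,sombd,fjszo] -> 12 lines: eshkt pfr exla sombd fjszo ppwjt dmq bhd xyoi yijie nffuq etp
Hunk 6: at line 3 remove [fjszo,ppwjt] add [igncq,maw] -> 12 lines: eshkt pfr exla sombd igncq maw dmq bhd xyoi yijie nffuq etp
Final line count: 12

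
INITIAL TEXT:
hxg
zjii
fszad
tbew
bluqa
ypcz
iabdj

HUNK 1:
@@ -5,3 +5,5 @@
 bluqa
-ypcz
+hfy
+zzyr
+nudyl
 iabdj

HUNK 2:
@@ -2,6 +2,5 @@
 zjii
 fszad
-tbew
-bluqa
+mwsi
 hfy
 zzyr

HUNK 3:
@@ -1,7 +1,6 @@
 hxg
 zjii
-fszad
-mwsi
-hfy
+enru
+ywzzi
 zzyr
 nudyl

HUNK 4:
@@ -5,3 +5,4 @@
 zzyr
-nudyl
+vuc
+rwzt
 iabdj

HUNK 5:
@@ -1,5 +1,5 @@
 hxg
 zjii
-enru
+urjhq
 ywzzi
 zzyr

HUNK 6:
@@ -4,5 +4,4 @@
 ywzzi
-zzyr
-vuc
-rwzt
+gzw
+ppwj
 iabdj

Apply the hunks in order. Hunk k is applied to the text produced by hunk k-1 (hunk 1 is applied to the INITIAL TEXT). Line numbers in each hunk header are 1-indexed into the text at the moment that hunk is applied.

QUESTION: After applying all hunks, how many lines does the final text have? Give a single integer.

Answer: 7

Derivation:
Hunk 1: at line 5 remove [ypcz] add [hfy,zzyr,nudyl] -> 9 lines: hxg zjii fszad tbew bluqa hfy zzyr nudyl iabdj
Hunk 2: at line 2 remove [tbew,bluqa] add [mwsi] -> 8 lines: hxg zjii fszad mwsi hfy zzyr nudyl iabdj
Hunk 3: at line 1 remove [fszad,mwsi,hfy] add [enru,ywzzi] -> 7 lines: hxg zjii enru ywzzi zzyr nudyl iabdj
Hunk 4: at line 5 remove [nudyl] add [vuc,rwzt] -> 8 lines: hxg zjii enru ywzzi zzyr vuc rwzt iabdj
Hunk 5: at line 1 remove [enru] add [urjhq] -> 8 lines: hxg zjii urjhq ywzzi zzyr vuc rwzt iabdj
Hunk 6: at line 4 remove [zzyr,vuc,rwzt] add [gzw,ppwj] -> 7 lines: hxg zjii urjhq ywzzi gzw ppwj iabdj
Final line count: 7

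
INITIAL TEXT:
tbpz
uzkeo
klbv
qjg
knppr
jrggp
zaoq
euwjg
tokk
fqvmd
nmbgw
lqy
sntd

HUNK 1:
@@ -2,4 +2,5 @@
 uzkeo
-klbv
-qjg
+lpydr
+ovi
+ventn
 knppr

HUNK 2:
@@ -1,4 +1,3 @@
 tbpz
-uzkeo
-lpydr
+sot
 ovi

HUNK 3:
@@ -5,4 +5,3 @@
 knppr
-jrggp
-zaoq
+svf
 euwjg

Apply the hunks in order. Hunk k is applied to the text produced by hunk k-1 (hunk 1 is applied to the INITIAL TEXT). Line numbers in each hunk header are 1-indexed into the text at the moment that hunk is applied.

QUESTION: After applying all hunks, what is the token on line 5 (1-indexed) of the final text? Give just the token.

Answer: knppr

Derivation:
Hunk 1: at line 2 remove [klbv,qjg] add [lpydr,ovi,ventn] -> 14 lines: tbpz uzkeo lpydr ovi ventn knppr jrggp zaoq euwjg tokk fqvmd nmbgw lqy sntd
Hunk 2: at line 1 remove [uzkeo,lpydr] add [sot] -> 13 lines: tbpz sot ovi ventn knppr jrggp zaoq euwjg tokk fqvmd nmbgw lqy sntd
Hunk 3: at line 5 remove [jrggp,zaoq] add [svf] -> 12 lines: tbpz sot ovi ventn knppr svf euwjg tokk fqvmd nmbgw lqy sntd
Final line 5: knppr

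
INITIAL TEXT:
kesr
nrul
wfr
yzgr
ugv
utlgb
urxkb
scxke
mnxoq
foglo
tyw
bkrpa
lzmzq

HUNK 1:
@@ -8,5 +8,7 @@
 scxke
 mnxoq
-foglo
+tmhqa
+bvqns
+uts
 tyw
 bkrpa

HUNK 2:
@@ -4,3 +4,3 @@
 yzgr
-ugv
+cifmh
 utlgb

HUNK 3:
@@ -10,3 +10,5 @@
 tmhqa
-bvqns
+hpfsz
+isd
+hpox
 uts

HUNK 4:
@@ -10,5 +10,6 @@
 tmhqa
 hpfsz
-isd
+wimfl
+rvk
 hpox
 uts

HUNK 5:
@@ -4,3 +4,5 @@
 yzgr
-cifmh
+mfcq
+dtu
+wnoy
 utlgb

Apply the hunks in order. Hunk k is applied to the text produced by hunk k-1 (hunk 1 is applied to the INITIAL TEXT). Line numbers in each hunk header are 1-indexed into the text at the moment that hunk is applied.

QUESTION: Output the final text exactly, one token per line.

Answer: kesr
nrul
wfr
yzgr
mfcq
dtu
wnoy
utlgb
urxkb
scxke
mnxoq
tmhqa
hpfsz
wimfl
rvk
hpox
uts
tyw
bkrpa
lzmzq

Derivation:
Hunk 1: at line 8 remove [foglo] add [tmhqa,bvqns,uts] -> 15 lines: kesr nrul wfr yzgr ugv utlgb urxkb scxke mnxoq tmhqa bvqns uts tyw bkrpa lzmzq
Hunk 2: at line 4 remove [ugv] add [cifmh] -> 15 lines: kesr nrul wfr yzgr cifmh utlgb urxkb scxke mnxoq tmhqa bvqns uts tyw bkrpa lzmzq
Hunk 3: at line 10 remove [bvqns] add [hpfsz,isd,hpox] -> 17 lines: kesr nrul wfr yzgr cifmh utlgb urxkb scxke mnxoq tmhqa hpfsz isd hpox uts tyw bkrpa lzmzq
Hunk 4: at line 10 remove [isd] add [wimfl,rvk] -> 18 lines: kesr nrul wfr yzgr cifmh utlgb urxkb scxke mnxoq tmhqa hpfsz wimfl rvk hpox uts tyw bkrpa lzmzq
Hunk 5: at line 4 remove [cifmh] add [mfcq,dtu,wnoy] -> 20 lines: kesr nrul wfr yzgr mfcq dtu wnoy utlgb urxkb scxke mnxoq tmhqa hpfsz wimfl rvk hpox uts tyw bkrpa lzmzq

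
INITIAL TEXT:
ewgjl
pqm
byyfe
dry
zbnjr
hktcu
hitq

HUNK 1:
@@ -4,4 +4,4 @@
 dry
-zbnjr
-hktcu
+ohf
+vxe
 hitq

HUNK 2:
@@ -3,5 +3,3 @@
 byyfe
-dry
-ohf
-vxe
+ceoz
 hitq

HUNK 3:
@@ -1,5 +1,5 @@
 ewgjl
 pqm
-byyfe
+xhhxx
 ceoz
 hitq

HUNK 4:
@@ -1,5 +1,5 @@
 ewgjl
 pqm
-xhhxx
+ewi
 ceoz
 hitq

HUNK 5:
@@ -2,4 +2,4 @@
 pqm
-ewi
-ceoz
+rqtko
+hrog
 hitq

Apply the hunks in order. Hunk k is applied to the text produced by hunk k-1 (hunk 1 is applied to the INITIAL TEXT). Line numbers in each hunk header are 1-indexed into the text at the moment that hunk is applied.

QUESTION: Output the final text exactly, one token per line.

Answer: ewgjl
pqm
rqtko
hrog
hitq

Derivation:
Hunk 1: at line 4 remove [zbnjr,hktcu] add [ohf,vxe] -> 7 lines: ewgjl pqm byyfe dry ohf vxe hitq
Hunk 2: at line 3 remove [dry,ohf,vxe] add [ceoz] -> 5 lines: ewgjl pqm byyfe ceoz hitq
Hunk 3: at line 1 remove [byyfe] add [xhhxx] -> 5 lines: ewgjl pqm xhhxx ceoz hitq
Hunk 4: at line 1 remove [xhhxx] add [ewi] -> 5 lines: ewgjl pqm ewi ceoz hitq
Hunk 5: at line 2 remove [ewi,ceoz] add [rqtko,hrog] -> 5 lines: ewgjl pqm rqtko hrog hitq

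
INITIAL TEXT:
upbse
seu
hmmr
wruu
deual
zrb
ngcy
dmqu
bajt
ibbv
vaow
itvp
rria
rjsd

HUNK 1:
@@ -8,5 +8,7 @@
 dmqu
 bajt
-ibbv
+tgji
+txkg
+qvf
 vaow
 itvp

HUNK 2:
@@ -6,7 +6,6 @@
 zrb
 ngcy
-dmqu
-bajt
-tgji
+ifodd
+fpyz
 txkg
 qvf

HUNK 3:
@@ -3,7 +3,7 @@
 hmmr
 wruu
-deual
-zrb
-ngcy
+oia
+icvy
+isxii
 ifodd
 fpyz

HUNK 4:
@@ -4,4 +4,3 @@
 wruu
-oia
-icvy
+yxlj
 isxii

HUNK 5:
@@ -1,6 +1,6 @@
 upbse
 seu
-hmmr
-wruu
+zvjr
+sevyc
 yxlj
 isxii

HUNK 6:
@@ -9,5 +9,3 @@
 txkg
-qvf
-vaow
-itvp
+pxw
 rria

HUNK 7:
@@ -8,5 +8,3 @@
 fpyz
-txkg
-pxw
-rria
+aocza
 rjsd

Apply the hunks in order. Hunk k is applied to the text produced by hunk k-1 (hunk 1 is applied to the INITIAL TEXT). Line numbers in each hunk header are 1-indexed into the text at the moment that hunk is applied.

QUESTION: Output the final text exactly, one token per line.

Hunk 1: at line 8 remove [ibbv] add [tgji,txkg,qvf] -> 16 lines: upbse seu hmmr wruu deual zrb ngcy dmqu bajt tgji txkg qvf vaow itvp rria rjsd
Hunk 2: at line 6 remove [dmqu,bajt,tgji] add [ifodd,fpyz] -> 15 lines: upbse seu hmmr wruu deual zrb ngcy ifodd fpyz txkg qvf vaow itvp rria rjsd
Hunk 3: at line 3 remove [deual,zrb,ngcy] add [oia,icvy,isxii] -> 15 lines: upbse seu hmmr wruu oia icvy isxii ifodd fpyz txkg qvf vaow itvp rria rjsd
Hunk 4: at line 4 remove [oia,icvy] add [yxlj] -> 14 lines: upbse seu hmmr wruu yxlj isxii ifodd fpyz txkg qvf vaow itvp rria rjsd
Hunk 5: at line 1 remove [hmmr,wruu] add [zvjr,sevyc] -> 14 lines: upbse seu zvjr sevyc yxlj isxii ifodd fpyz txkg qvf vaow itvp rria rjsd
Hunk 6: at line 9 remove [qvf,vaow,itvp] add [pxw] -> 12 lines: upbse seu zvjr sevyc yxlj isxii ifodd fpyz txkg pxw rria rjsd
Hunk 7: at line 8 remove [txkg,pxw,rria] add [aocza] -> 10 lines: upbse seu zvjr sevyc yxlj isxii ifodd fpyz aocza rjsd

Answer: upbse
seu
zvjr
sevyc
yxlj
isxii
ifodd
fpyz
aocza
rjsd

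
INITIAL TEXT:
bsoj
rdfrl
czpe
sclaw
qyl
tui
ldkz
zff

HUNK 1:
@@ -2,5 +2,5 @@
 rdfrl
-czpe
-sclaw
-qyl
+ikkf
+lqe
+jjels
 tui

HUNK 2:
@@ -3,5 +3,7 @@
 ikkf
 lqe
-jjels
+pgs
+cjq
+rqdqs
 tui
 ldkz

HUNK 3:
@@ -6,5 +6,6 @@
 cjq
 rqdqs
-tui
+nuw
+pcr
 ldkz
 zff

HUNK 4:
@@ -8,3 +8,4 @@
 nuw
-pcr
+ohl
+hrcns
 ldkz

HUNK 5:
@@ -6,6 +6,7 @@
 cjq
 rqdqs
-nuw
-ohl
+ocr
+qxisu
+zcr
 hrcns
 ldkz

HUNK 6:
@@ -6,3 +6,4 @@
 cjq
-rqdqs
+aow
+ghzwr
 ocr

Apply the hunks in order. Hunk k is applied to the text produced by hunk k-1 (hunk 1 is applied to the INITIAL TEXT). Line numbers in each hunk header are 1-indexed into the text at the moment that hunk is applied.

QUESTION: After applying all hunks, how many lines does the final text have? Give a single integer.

Hunk 1: at line 2 remove [czpe,sclaw,qyl] add [ikkf,lqe,jjels] -> 8 lines: bsoj rdfrl ikkf lqe jjels tui ldkz zff
Hunk 2: at line 3 remove [jjels] add [pgs,cjq,rqdqs] -> 10 lines: bsoj rdfrl ikkf lqe pgs cjq rqdqs tui ldkz zff
Hunk 3: at line 6 remove [tui] add [nuw,pcr] -> 11 lines: bsoj rdfrl ikkf lqe pgs cjq rqdqs nuw pcr ldkz zff
Hunk 4: at line 8 remove [pcr] add [ohl,hrcns] -> 12 lines: bsoj rdfrl ikkf lqe pgs cjq rqdqs nuw ohl hrcns ldkz zff
Hunk 5: at line 6 remove [nuw,ohl] add [ocr,qxisu,zcr] -> 13 lines: bsoj rdfrl ikkf lqe pgs cjq rqdqs ocr qxisu zcr hrcns ldkz zff
Hunk 6: at line 6 remove [rqdqs] add [aow,ghzwr] -> 14 lines: bsoj rdfrl ikkf lqe pgs cjq aow ghzwr ocr qxisu zcr hrcns ldkz zff
Final line count: 14

Answer: 14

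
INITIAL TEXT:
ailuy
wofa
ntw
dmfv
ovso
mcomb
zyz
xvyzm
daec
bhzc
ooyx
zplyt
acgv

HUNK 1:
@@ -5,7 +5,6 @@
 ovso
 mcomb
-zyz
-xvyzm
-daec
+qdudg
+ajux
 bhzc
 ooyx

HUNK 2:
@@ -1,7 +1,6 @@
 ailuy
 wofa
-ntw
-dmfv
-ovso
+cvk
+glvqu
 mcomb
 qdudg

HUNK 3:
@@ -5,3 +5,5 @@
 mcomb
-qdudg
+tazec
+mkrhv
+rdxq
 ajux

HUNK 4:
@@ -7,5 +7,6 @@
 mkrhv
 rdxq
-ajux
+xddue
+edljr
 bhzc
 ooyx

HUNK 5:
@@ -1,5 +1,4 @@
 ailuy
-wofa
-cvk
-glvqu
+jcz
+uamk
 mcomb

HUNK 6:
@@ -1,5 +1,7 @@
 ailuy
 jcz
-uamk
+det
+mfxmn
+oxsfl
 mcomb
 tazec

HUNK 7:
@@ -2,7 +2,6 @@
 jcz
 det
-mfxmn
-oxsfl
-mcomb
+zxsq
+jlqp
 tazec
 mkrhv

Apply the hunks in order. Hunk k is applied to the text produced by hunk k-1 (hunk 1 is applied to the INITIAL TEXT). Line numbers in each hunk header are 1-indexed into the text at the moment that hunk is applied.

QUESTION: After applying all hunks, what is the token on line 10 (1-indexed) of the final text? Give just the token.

Hunk 1: at line 5 remove [zyz,xvyzm,daec] add [qdudg,ajux] -> 12 lines: ailuy wofa ntw dmfv ovso mcomb qdudg ajux bhzc ooyx zplyt acgv
Hunk 2: at line 1 remove [ntw,dmfv,ovso] add [cvk,glvqu] -> 11 lines: ailuy wofa cvk glvqu mcomb qdudg ajux bhzc ooyx zplyt acgv
Hunk 3: at line 5 remove [qdudg] add [tazec,mkrhv,rdxq] -> 13 lines: ailuy wofa cvk glvqu mcomb tazec mkrhv rdxq ajux bhzc ooyx zplyt acgv
Hunk 4: at line 7 remove [ajux] add [xddue,edljr] -> 14 lines: ailuy wofa cvk glvqu mcomb tazec mkrhv rdxq xddue edljr bhzc ooyx zplyt acgv
Hunk 5: at line 1 remove [wofa,cvk,glvqu] add [jcz,uamk] -> 13 lines: ailuy jcz uamk mcomb tazec mkrhv rdxq xddue edljr bhzc ooyx zplyt acgv
Hunk 6: at line 1 remove [uamk] add [det,mfxmn,oxsfl] -> 15 lines: ailuy jcz det mfxmn oxsfl mcomb tazec mkrhv rdxq xddue edljr bhzc ooyx zplyt acgv
Hunk 7: at line 2 remove [mfxmn,oxsfl,mcomb] add [zxsq,jlqp] -> 14 lines: ailuy jcz det zxsq jlqp tazec mkrhv rdxq xddue edljr bhzc ooyx zplyt acgv
Final line 10: edljr

Answer: edljr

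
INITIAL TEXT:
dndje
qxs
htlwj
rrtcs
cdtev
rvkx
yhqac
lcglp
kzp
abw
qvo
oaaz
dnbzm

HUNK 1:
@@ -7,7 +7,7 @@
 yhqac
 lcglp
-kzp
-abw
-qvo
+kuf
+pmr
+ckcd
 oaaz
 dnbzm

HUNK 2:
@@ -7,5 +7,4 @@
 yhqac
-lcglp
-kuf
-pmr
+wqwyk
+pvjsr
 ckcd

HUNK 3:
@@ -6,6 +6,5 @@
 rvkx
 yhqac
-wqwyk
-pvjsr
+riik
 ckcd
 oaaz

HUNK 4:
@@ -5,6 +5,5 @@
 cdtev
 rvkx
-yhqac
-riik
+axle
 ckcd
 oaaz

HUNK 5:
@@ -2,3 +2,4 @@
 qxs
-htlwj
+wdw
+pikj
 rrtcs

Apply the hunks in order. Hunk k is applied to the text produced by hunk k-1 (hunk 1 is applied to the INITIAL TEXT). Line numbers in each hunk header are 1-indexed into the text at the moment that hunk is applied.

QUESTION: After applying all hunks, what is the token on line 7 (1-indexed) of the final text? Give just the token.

Hunk 1: at line 7 remove [kzp,abw,qvo] add [kuf,pmr,ckcd] -> 13 lines: dndje qxs htlwj rrtcs cdtev rvkx yhqac lcglp kuf pmr ckcd oaaz dnbzm
Hunk 2: at line 7 remove [lcglp,kuf,pmr] add [wqwyk,pvjsr] -> 12 lines: dndje qxs htlwj rrtcs cdtev rvkx yhqac wqwyk pvjsr ckcd oaaz dnbzm
Hunk 3: at line 6 remove [wqwyk,pvjsr] add [riik] -> 11 lines: dndje qxs htlwj rrtcs cdtev rvkx yhqac riik ckcd oaaz dnbzm
Hunk 4: at line 5 remove [yhqac,riik] add [axle] -> 10 lines: dndje qxs htlwj rrtcs cdtev rvkx axle ckcd oaaz dnbzm
Hunk 5: at line 2 remove [htlwj] add [wdw,pikj] -> 11 lines: dndje qxs wdw pikj rrtcs cdtev rvkx axle ckcd oaaz dnbzm
Final line 7: rvkx

Answer: rvkx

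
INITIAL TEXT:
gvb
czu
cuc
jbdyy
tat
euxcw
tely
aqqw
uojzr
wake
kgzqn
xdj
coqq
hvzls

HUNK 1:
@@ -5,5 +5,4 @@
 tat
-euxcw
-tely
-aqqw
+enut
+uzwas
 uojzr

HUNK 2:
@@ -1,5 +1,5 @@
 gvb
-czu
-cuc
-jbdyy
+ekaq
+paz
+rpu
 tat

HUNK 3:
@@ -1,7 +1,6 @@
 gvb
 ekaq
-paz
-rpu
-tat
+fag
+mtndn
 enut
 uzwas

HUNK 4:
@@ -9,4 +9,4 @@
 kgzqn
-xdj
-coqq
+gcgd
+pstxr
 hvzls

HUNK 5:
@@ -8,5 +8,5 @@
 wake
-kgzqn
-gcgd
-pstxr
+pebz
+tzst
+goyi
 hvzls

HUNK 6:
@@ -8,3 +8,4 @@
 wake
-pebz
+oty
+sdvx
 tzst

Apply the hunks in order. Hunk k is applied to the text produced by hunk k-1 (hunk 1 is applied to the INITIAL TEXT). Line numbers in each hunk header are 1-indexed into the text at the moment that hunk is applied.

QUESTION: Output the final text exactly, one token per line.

Answer: gvb
ekaq
fag
mtndn
enut
uzwas
uojzr
wake
oty
sdvx
tzst
goyi
hvzls

Derivation:
Hunk 1: at line 5 remove [euxcw,tely,aqqw] add [enut,uzwas] -> 13 lines: gvb czu cuc jbdyy tat enut uzwas uojzr wake kgzqn xdj coqq hvzls
Hunk 2: at line 1 remove [czu,cuc,jbdyy] add [ekaq,paz,rpu] -> 13 lines: gvb ekaq paz rpu tat enut uzwas uojzr wake kgzqn xdj coqq hvzls
Hunk 3: at line 1 remove [paz,rpu,tat] add [fag,mtndn] -> 12 lines: gvb ekaq fag mtndn enut uzwas uojzr wake kgzqn xdj coqq hvzls
Hunk 4: at line 9 remove [xdj,coqq] add [gcgd,pstxr] -> 12 lines: gvb ekaq fag mtndn enut uzwas uojzr wake kgzqn gcgd pstxr hvzls
Hunk 5: at line 8 remove [kgzqn,gcgd,pstxr] add [pebz,tzst,goyi] -> 12 lines: gvb ekaq fag mtndn enut uzwas uojzr wake pebz tzst goyi hvzls
Hunk 6: at line 8 remove [pebz] add [oty,sdvx] -> 13 lines: gvb ekaq fag mtndn enut uzwas uojzr wake oty sdvx tzst goyi hvzls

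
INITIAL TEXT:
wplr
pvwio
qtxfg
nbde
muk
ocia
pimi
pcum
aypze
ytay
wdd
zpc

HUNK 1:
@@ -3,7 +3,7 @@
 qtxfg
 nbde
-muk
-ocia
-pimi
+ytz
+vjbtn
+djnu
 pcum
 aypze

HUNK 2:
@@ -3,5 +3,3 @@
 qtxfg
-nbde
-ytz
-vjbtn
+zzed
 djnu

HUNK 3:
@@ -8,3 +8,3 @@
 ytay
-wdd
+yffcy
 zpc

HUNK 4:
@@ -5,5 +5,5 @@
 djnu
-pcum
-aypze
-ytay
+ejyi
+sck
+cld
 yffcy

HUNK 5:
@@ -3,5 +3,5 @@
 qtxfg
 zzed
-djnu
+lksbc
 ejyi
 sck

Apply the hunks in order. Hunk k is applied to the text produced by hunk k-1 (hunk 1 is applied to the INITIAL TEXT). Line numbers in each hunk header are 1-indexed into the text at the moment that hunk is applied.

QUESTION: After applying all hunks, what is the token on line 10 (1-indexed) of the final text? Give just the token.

Answer: zpc

Derivation:
Hunk 1: at line 3 remove [muk,ocia,pimi] add [ytz,vjbtn,djnu] -> 12 lines: wplr pvwio qtxfg nbde ytz vjbtn djnu pcum aypze ytay wdd zpc
Hunk 2: at line 3 remove [nbde,ytz,vjbtn] add [zzed] -> 10 lines: wplr pvwio qtxfg zzed djnu pcum aypze ytay wdd zpc
Hunk 3: at line 8 remove [wdd] add [yffcy] -> 10 lines: wplr pvwio qtxfg zzed djnu pcum aypze ytay yffcy zpc
Hunk 4: at line 5 remove [pcum,aypze,ytay] add [ejyi,sck,cld] -> 10 lines: wplr pvwio qtxfg zzed djnu ejyi sck cld yffcy zpc
Hunk 5: at line 3 remove [djnu] add [lksbc] -> 10 lines: wplr pvwio qtxfg zzed lksbc ejyi sck cld yffcy zpc
Final line 10: zpc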